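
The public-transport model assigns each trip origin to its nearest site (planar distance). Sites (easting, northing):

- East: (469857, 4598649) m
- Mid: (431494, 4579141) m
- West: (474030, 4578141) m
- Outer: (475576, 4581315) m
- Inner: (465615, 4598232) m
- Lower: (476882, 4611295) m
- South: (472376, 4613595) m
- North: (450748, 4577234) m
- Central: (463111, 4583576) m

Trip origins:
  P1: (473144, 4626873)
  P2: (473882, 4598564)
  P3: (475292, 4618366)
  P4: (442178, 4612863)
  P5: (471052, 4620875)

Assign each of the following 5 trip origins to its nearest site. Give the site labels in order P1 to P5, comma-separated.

South, East, South, Inner, South

P1 → South (d²=176895108.00)
P2 → East (d²=16207850.00)
P3 → South (d²=31265497.00)
P4 → Inner (d²=763359130.00)
P5 → South (d²=54751376.00)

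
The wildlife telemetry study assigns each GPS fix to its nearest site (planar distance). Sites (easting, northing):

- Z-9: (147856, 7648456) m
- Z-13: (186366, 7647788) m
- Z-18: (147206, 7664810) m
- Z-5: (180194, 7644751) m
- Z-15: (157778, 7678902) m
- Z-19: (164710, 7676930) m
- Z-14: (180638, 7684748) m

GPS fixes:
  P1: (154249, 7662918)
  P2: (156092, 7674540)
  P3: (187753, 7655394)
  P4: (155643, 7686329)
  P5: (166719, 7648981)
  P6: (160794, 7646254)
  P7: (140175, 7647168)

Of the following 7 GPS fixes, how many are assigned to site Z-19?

P1 → Z-18
P2 → Z-15
P3 → Z-13
P4 → Z-15
P5 → Z-5
P6 → Z-9
P7 → Z-9
0 of the 7 go to Z-19.

0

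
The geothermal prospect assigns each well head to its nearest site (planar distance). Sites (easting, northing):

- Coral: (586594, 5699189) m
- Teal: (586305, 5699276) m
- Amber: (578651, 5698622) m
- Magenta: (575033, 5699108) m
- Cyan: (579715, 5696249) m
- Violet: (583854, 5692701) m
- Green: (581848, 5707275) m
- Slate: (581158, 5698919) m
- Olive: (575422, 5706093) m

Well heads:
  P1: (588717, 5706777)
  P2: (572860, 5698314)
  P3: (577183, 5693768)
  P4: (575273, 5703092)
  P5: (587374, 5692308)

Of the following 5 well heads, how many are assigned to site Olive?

P1 → Green
P2 → Magenta
P3 → Cyan
P4 → Olive
P5 → Violet
1 of the 5 goes to Olive.

1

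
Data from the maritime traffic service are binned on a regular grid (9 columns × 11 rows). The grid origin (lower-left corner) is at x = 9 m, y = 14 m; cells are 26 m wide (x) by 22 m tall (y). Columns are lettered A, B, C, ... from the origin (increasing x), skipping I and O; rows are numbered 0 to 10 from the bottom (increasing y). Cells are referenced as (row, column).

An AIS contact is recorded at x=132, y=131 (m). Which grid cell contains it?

Column index: ⌊(132 − 9) / 26⌋ = ⌊4.731⌋ = 4 → column E
Row offset from origin: ⌊(131 − 14) / 22⌋ = ⌊5.318⌋ = 5 → row 5

(5, E)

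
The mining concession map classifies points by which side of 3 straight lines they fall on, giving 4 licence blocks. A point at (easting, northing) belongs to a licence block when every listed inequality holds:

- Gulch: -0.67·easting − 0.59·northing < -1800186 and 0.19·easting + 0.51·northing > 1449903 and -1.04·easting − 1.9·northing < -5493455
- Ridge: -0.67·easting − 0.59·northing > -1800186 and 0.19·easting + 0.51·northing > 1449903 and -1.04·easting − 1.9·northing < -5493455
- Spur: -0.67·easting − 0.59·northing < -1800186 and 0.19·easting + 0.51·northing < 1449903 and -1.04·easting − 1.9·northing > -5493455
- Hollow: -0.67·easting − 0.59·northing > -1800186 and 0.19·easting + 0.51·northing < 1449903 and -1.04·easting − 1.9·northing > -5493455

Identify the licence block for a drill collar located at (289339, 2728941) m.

Spur

-0.67·289339 − 0.59·2728941 = -1803932.320, which is < -1800186
0.19·289339 + 0.51·2728941 = 1446734.320, which is < 1449903
-1.04·289339 − 1.9·2728941 = -5485900.460, which is > -5493455
This sign pattern matches Spur.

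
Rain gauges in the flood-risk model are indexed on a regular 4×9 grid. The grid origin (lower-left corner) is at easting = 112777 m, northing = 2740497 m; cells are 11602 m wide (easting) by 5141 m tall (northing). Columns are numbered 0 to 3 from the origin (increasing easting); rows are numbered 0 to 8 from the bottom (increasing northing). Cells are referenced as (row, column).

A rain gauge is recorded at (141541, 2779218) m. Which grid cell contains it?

Column index: ⌊(141541 − 112777) / 11602⌋ = ⌊2.479⌋ = 2
Row offset from origin: ⌊(2779218 − 2740497) / 5141⌋ = ⌊7.532⌋ = 7 → row 7

(7, 2)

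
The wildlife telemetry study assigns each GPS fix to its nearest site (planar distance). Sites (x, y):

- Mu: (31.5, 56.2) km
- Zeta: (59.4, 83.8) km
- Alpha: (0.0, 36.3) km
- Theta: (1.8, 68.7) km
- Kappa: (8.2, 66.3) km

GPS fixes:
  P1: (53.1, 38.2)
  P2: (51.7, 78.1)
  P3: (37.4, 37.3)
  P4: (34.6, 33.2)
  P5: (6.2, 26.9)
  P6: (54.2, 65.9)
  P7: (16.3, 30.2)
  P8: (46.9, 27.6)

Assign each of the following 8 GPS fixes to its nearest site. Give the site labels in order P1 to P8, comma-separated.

P1 → Mu (d²=790.56)
P2 → Zeta (d²=91.78)
P3 → Mu (d²=392.02)
P4 → Mu (d²=538.61)
P5 → Alpha (d²=126.80)
P6 → Zeta (d²=347.45)
P7 → Alpha (d²=302.90)
P8 → Mu (d²=1055.12)

Mu, Zeta, Mu, Mu, Alpha, Zeta, Alpha, Mu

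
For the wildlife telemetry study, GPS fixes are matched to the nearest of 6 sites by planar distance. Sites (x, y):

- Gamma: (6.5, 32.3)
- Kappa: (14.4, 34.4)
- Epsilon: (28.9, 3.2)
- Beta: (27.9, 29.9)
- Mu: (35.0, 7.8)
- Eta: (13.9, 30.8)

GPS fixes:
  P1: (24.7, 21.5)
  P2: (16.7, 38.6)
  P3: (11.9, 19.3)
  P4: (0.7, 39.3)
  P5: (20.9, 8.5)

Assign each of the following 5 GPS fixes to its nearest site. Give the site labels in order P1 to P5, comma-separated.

P1 → Beta (d²=80.80)
P2 → Kappa (d²=22.93)
P3 → Eta (d²=136.25)
P4 → Gamma (d²=82.64)
P5 → Epsilon (d²=92.09)

Beta, Kappa, Eta, Gamma, Epsilon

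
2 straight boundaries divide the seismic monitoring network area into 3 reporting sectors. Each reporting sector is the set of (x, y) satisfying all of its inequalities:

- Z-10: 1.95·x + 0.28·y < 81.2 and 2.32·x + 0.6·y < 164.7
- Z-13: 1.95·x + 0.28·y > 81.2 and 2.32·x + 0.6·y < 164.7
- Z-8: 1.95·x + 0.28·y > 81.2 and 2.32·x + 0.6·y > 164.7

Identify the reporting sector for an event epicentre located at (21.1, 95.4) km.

1.95·21.1 + 0.28·95.4 = 67.857, which is < 81.2
2.32·21.1 + 0.6·95.4 = 106.192, which is < 164.7
This sign pattern matches Z-10.

Z-10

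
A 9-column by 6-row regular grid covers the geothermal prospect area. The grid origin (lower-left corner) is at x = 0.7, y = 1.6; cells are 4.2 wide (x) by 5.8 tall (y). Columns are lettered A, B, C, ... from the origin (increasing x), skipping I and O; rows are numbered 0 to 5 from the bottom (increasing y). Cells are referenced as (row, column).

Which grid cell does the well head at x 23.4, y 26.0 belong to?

(4, F)

Column index: ⌊(23.4 − 0.7) / 4.2⌋ = ⌊5.405⌋ = 5 → column F
Row offset from origin: ⌊(26.0 − 1.6) / 5.8⌋ = ⌊4.207⌋ = 4 → row 4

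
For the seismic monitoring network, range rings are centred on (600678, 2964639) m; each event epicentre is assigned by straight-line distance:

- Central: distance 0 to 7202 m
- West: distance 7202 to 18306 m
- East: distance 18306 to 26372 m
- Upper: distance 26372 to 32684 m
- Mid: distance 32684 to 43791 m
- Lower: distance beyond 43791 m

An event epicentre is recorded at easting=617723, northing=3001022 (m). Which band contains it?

Distance = √((617723−600678)² + (3001022−2964639)²) = √(290532025.000 + 1323722689.000) = 40177.789 m.
32684 ≤ 40177.789 < 43791 → Mid.

Mid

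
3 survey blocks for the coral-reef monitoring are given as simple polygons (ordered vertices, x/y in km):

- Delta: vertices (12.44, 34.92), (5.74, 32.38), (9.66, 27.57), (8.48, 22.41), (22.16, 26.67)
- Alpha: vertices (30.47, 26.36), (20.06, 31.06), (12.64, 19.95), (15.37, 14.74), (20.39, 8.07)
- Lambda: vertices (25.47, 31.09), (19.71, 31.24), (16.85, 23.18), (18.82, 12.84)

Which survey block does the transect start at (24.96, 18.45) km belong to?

Cast a ray rightward from (24.96, 18.45). For each polygon, the edges (by vertex number in listed order) whose endpoints lie on opposite sides of y = 18.45, where each meets that height, and whether that is right or left of the point:
Delta: no edge straddles that height → 0 crossings.
Alpha: 3–4 at x≈13.426 (left), 5–1 at x≈26.111 (right) → 1 crossing.
Lambda: 3–4 at x≈17.751 (left), 4–1 at x≈20.864 (left) → 0 crossings.
Only Alpha has an odd count, so the point is inside Alpha.

Alpha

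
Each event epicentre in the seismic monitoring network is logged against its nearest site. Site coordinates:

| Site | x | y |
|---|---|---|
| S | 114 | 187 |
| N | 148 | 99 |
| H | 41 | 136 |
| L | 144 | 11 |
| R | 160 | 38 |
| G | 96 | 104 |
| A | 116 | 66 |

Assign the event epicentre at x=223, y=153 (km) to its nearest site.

N

Squared distances to each site:
S: 13037.000; N: 8541.000; H: 33413.000; L: 26405.000; R: 17194.000; G: 18530.000; A: 19018.000.
Minimum at N.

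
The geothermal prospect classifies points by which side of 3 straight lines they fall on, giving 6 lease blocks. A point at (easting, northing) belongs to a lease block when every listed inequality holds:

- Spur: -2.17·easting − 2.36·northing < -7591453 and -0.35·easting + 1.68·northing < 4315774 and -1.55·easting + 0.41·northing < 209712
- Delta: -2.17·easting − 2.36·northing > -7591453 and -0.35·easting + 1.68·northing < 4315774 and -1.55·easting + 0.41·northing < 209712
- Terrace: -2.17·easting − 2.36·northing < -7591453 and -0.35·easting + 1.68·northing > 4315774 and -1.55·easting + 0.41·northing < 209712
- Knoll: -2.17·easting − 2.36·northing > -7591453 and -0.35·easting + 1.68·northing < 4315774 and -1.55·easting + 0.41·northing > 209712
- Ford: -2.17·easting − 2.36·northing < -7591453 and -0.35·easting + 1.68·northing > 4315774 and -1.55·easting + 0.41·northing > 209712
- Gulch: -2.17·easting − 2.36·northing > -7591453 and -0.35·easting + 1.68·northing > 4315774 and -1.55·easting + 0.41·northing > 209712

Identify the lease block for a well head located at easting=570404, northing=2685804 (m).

Knoll

-2.17·570404 − 2.36·2685804 = -7576274.120, which is > -7591453
-0.35·570404 + 1.68·2685804 = 4312509.320, which is < 4315774
-1.55·570404 + 0.41·2685804 = 217053.440, which is > 209712
This sign pattern matches Knoll.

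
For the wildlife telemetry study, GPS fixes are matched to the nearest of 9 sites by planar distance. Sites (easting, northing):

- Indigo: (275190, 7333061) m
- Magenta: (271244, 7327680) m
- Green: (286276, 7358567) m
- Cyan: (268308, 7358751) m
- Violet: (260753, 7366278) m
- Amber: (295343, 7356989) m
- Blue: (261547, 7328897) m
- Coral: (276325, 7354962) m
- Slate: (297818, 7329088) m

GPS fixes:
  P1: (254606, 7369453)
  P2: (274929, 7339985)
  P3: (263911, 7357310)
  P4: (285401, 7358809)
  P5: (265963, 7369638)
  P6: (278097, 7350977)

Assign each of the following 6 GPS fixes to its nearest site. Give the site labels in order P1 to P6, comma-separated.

P1 → Violet (d²=47866234.00)
P2 → Indigo (d²=48009897.00)
P3 → Cyan (d²=21410090.00)
P4 → Green (d²=824189.00)
P5 → Violet (d²=38433700.00)
P6 → Coral (d²=19020209.00)

Violet, Indigo, Cyan, Green, Violet, Coral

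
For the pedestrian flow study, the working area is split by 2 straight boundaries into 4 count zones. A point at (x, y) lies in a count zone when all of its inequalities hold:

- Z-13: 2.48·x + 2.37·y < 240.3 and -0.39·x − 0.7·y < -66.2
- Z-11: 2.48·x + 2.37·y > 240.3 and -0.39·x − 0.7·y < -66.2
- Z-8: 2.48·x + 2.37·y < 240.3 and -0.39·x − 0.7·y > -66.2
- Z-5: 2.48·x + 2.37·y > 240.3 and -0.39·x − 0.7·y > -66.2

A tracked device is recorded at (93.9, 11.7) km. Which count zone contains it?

Z-5

2.48·93.9 + 2.37·11.7 = 260.601, which is > 240.3
-0.39·93.9 − 0.7·11.7 = -44.811, which is > -66.2
This sign pattern matches Z-5.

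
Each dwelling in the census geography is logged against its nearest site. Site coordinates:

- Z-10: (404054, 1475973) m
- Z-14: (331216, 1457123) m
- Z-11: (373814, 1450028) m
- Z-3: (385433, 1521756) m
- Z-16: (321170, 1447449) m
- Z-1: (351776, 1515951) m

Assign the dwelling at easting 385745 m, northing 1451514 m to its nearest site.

Squared distances to each site:
Z-10: 933462162.000; Z-14: 3004872722.000; Z-11: 144556957.000; Z-3: 4934035908.000; Z-16: 4186454850.000; Z-1: 5306019930.000.
Minimum at Z-11.

Z-11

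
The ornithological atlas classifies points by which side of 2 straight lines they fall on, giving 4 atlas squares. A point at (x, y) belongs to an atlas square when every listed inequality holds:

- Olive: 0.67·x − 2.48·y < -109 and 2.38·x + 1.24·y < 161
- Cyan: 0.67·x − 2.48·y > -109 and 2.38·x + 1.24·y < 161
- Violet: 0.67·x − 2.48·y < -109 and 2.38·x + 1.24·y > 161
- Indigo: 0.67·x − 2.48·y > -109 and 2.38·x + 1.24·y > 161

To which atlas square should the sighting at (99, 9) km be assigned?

Indigo

0.67·99 − 2.48·9 = 44.010, which is > -109
2.38·99 + 1.24·9 = 246.780, which is > 161
This sign pattern matches Indigo.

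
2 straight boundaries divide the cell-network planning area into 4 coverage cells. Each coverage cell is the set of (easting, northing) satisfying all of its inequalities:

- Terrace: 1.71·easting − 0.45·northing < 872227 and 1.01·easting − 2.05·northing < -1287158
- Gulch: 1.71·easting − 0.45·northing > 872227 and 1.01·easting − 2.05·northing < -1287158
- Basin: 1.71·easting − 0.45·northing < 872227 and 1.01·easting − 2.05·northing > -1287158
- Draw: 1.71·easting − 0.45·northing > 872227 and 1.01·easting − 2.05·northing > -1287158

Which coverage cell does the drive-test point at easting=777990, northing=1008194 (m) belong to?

1.71·777990 − 0.45·1008194 = 876675.600, which is > 872227
1.01·777990 − 2.05·1008194 = -1281027.800, which is > -1287158
This sign pattern matches Draw.

Draw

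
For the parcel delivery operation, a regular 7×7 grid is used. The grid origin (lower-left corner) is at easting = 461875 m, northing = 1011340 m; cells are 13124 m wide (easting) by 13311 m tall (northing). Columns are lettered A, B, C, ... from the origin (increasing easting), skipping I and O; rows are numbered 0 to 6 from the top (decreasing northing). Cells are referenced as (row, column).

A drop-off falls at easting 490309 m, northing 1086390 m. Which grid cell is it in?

Column index: ⌊(490309 − 461875) / 13124⌋ = ⌊2.167⌋ = 2 → column C
Row offset from origin: ⌊(1086390 − 1011340) / 13311⌋ = ⌊5.638⌋ = 5 → row 1 (counted from top)

(1, C)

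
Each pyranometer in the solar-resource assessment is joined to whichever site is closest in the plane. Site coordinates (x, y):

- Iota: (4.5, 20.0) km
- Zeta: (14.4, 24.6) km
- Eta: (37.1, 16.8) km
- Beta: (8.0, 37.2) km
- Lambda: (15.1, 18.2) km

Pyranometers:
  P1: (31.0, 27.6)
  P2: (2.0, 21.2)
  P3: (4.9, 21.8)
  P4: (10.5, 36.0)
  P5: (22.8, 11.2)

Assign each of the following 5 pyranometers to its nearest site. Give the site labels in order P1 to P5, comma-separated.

Eta, Iota, Iota, Beta, Lambda

P1 → Eta (d²=153.85)
P2 → Iota (d²=7.69)
P3 → Iota (d²=3.40)
P4 → Beta (d²=7.69)
P5 → Lambda (d²=108.29)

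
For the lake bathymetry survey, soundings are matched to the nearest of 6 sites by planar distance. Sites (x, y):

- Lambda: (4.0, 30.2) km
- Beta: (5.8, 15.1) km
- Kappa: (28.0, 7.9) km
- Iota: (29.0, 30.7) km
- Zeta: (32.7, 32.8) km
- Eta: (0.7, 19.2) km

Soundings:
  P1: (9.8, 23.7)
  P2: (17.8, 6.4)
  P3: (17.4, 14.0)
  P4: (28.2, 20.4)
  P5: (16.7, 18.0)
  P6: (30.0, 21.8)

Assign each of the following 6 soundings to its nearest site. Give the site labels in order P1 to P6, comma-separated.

P1 → Lambda (d²=75.89)
P2 → Kappa (d²=106.29)
P3 → Beta (d²=135.77)
P4 → Iota (d²=106.73)
P5 → Beta (d²=127.22)
P6 → Iota (d²=80.21)

Lambda, Kappa, Beta, Iota, Beta, Iota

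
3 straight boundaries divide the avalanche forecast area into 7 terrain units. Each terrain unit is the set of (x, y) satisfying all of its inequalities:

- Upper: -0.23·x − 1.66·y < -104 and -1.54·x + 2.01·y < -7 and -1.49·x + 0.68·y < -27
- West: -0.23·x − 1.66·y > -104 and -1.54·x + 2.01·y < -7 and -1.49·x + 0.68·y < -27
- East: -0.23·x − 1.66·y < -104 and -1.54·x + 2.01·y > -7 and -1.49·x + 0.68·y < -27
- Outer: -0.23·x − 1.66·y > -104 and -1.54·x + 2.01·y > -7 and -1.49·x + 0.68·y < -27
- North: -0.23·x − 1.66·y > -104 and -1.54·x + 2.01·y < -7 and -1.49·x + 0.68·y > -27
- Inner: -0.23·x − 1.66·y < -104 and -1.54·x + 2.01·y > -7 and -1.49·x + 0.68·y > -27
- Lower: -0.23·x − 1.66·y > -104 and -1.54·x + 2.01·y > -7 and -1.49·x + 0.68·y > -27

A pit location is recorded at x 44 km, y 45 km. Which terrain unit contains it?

Outer

-0.23·44 − 1.66·45 = -84.820, which is > -104
-1.54·44 + 2.01·45 = 22.690, which is > -7
-1.49·44 + 0.68·45 = -34.960, which is < -27
This sign pattern matches Outer.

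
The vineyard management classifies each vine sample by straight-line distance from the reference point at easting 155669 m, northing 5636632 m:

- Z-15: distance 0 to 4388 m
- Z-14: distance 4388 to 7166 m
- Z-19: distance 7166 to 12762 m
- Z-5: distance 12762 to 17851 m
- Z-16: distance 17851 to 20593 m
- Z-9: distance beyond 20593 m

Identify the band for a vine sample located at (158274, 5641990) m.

Z-14

Distance = √((158274−155669)² + (5641990−5636632)²) = √(6786025.000 + 28708164.000) = 5957.700 m.
4388 ≤ 5957.700 < 7166 → Z-14.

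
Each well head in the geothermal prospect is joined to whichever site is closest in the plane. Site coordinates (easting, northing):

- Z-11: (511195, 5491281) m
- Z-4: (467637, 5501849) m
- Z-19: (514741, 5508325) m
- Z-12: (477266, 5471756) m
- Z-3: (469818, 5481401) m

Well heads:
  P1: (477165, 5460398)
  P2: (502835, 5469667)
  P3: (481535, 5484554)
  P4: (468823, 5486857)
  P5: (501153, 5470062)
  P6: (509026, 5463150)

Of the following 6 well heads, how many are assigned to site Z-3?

2

P1 → Z-12
P2 → Z-11
P3 → Z-3
P4 → Z-3
P5 → Z-11
P6 → Z-11
2 of the 6 go to Z-3.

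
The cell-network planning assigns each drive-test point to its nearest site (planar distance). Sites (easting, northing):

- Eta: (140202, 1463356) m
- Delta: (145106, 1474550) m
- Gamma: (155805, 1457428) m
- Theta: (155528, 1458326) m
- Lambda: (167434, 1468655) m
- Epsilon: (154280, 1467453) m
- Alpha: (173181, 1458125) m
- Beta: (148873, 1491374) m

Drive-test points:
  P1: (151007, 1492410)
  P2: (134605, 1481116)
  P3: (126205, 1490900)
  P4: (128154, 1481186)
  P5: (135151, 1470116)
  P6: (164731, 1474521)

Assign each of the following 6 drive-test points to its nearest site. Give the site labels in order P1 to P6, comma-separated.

P1 → Beta (d²=5627252.00)
P2 → Delta (d²=153383357.00)
P3 → Beta (d²=514062900.00)
P4 → Delta (d²=331406800.00)
P5 → Eta (d²=71210201.00)
P6 → Lambda (d²=41716165.00)

Beta, Delta, Beta, Delta, Eta, Lambda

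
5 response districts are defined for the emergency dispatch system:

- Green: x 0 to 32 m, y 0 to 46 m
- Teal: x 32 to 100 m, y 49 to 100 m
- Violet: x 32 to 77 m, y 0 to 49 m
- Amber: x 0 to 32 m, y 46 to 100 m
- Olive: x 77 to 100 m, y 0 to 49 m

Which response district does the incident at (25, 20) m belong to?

The point has x = 25 and y = 20.
Only Green satisfies 0 ≤ x ≤ 32 and 0 ≤ y ≤ 46.

Green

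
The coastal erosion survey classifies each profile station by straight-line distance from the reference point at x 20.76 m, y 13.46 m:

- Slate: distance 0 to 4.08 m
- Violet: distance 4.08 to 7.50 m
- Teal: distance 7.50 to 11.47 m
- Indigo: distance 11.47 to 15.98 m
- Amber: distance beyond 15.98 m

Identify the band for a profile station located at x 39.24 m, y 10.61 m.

Distance = √((39.24−20.76)² + (10.61−13.46)²) = √(341.510 + 8.123) = 18.698 m.
15.98 ≤ 18.698 < ∞ → Amber.

Amber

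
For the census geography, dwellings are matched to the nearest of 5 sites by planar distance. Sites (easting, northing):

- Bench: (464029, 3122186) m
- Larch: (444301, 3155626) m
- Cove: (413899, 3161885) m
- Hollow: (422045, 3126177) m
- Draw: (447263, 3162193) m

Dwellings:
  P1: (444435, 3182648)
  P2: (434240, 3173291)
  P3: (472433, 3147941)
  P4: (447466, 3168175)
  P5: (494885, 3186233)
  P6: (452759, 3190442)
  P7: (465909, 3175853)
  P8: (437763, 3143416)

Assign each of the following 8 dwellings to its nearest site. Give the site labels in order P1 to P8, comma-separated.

P1 → Draw (d²=426404609.00)
P2 → Draw (d²=292764133.00)
P3 → Bench (d²=733947241.00)
P4 → Draw (d²=35825533.00)
P5 → Draw (d²=2845776484.00)
P6 → Draw (d²=828212017.00)
P7 → Draw (d²=534268916.00)
P8 → Larch (d²=191829544.00)

Draw, Draw, Bench, Draw, Draw, Draw, Draw, Larch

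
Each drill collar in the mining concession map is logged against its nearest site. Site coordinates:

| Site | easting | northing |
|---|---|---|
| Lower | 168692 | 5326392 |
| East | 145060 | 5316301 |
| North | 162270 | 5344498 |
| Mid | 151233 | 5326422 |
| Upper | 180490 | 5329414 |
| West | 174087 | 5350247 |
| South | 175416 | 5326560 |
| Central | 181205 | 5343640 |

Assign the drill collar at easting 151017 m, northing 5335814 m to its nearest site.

Squared distances to each site:
Lower: 401179709.000; East: 416243018.000; North: 202041865.000; Mid: 88256320.000; Upper: 909617729.000; West: 740536389.000; South: 680947717.000; Central: 972561620.000.
Minimum at Mid.

Mid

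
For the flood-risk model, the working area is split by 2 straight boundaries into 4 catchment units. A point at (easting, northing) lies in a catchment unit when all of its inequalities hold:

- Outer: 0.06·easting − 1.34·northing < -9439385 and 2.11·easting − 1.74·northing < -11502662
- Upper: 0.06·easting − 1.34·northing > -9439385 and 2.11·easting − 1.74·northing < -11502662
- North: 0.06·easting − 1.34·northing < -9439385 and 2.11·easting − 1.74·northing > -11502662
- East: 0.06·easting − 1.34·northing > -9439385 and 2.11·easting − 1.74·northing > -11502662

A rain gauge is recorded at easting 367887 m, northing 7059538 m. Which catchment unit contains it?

Upper

0.06·367887 − 1.34·7059538 = -9437707.700, which is > -9439385
2.11·367887 − 1.74·7059538 = -11507354.550, which is < -11502662
This sign pattern matches Upper.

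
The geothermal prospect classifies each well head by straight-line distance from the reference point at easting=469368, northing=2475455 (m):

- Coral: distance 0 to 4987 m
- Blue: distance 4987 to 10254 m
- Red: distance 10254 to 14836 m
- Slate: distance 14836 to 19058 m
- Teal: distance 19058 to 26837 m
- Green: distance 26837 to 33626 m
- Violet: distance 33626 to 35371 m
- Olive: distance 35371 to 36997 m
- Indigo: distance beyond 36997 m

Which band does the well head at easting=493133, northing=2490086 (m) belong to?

Distance = √((493133−469368)² + (2490086−2475455)²) = √(564775225.000 + 214066161.000) = 27907.730 m.
26837 ≤ 27907.730 < 33626 → Green.

Green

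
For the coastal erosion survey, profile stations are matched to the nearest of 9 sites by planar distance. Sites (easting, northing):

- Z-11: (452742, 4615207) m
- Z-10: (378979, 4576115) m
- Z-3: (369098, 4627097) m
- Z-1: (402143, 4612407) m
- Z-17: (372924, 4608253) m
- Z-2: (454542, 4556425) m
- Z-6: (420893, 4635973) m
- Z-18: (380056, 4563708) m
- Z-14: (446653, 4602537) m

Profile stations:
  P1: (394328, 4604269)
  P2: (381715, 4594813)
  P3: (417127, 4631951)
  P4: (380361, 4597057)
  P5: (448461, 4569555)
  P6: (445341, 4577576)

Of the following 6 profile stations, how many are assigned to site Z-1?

1

P1 → Z-1
P2 → Z-17
P3 → Z-6
P4 → Z-17
P5 → Z-2
P6 → Z-2
1 of the 6 goes to Z-1.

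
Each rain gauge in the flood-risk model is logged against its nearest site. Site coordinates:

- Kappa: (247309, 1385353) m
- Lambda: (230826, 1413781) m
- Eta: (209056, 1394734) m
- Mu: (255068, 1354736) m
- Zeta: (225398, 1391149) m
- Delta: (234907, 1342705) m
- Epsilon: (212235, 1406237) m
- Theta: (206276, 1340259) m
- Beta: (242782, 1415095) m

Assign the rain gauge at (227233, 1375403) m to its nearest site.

Squared distances to each site:
Kappa: 502048276.000; Lambda: 1485780533.000; Eta: 704090890.000; Mu: 1201912114.000; Zeta: 251303741.000; Delta: 1128049480.000; Epsilon: 1175675560.000; Theta: 1674296585.000; Beta: 1817226265.000.
Minimum at Zeta.

Zeta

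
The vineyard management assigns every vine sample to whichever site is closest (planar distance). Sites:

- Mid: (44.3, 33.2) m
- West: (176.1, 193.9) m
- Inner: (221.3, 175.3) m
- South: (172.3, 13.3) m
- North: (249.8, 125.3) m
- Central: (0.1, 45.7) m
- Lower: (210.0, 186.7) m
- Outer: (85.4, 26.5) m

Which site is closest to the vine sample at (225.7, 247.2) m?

Squared distances to each site:
Mid: 78701.960; West: 5301.050; Inner: 5188.970; South: 57560.770; North: 15440.420; Central: 91497.610; Lower: 3906.740; Outer: 68392.580.
Minimum at Lower.

Lower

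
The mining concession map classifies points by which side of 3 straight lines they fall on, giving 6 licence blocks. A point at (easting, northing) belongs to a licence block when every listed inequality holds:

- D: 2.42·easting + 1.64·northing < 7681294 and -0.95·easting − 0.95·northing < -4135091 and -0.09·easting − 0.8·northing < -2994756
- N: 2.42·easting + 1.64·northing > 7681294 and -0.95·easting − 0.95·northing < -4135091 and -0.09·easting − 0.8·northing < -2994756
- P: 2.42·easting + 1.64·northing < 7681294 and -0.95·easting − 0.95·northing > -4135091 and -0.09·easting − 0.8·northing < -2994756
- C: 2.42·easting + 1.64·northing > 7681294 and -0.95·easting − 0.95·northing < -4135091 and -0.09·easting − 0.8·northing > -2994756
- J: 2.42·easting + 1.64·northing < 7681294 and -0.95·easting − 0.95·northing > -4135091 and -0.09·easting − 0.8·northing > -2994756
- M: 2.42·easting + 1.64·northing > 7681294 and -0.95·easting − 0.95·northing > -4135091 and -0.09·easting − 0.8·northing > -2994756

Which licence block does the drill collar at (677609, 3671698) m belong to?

2.42·677609 + 1.64·3671698 = 7661398.500, which is < 7681294
-0.95·677609 − 0.95·3671698 = -4131841.650, which is > -4135091
-0.09·677609 − 0.8·3671698 = -2998343.210, which is < -2994756
This sign pattern matches P.

P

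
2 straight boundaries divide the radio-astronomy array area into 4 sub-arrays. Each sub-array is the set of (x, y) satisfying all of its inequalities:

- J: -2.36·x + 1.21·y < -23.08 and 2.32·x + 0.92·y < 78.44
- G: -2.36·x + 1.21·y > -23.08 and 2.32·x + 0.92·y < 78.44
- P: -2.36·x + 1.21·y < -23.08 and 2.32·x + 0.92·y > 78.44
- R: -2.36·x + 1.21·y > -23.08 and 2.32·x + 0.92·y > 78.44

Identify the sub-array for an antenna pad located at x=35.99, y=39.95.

P

-2.36·35.99 + 1.21·39.95 = -36.597, which is < -23.08
2.32·35.99 + 0.92·39.95 = 120.251, which is > 78.44
This sign pattern matches P.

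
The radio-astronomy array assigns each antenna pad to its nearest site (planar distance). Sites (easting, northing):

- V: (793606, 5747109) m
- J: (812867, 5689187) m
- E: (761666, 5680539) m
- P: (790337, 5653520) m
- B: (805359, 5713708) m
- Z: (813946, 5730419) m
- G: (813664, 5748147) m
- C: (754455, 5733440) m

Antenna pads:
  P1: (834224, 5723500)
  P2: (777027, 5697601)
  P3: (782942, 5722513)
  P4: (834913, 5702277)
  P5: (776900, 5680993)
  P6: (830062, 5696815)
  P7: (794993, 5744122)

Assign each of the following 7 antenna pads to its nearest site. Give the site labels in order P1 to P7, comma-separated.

Z, E, B, J, E, J, V

P1 → Z (d²=459069845.00)
P2 → E (d²=527072165.00)
P3 → B (d²=580049914.00)
P4 → J (d²=657374216.00)
P5 → E (d²=232280872.00)
P6 → J (d²=353854409.00)
P7 → V (d²=10845938.00)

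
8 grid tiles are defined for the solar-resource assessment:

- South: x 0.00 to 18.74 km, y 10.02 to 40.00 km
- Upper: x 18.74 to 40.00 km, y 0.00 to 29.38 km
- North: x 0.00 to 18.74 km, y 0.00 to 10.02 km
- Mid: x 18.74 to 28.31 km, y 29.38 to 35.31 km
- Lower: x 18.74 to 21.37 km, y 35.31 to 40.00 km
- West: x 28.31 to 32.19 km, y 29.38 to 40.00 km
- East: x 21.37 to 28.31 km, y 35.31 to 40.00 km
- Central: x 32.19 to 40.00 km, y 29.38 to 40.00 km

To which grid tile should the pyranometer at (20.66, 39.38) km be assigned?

The point has x = 20.66 and y = 39.38.
Only Lower satisfies 18.74 ≤ x ≤ 21.37 and 35.31 ≤ y ≤ 40.00.

Lower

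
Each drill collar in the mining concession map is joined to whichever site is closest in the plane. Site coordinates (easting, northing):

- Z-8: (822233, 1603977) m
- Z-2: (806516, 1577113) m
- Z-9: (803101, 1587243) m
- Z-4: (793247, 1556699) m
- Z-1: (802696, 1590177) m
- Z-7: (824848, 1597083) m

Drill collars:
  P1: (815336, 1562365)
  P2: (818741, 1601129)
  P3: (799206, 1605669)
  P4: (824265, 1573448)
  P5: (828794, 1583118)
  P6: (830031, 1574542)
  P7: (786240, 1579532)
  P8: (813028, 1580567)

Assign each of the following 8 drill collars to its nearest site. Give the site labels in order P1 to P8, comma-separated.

Z-2, Z-8, Z-1, Z-2, Z-7, Z-7, Z-9, Z-2

P1 → Z-2 (d²=295295904.00)
P2 → Z-8 (d²=20305168.00)
P3 → Z-1 (d²=252182164.00)
P4 → Z-2 (d²=328459226.00)
P5 → Z-7 (d²=210592141.00)
P6 → Z-7 (d²=534960170.00)
P7 → Z-9 (d²=343752842.00)
P8 → Z-2 (d²=54336260.00)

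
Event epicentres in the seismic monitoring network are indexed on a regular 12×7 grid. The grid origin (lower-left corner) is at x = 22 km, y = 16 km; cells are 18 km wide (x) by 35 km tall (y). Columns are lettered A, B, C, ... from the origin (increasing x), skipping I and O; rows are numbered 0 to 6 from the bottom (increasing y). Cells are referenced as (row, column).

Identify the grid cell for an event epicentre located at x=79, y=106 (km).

(2, D)

Column index: ⌊(79 − 22) / 18⌋ = ⌊3.167⌋ = 3 → column D
Row offset from origin: ⌊(106 − 16) / 35⌋ = ⌊2.571⌋ = 2 → row 2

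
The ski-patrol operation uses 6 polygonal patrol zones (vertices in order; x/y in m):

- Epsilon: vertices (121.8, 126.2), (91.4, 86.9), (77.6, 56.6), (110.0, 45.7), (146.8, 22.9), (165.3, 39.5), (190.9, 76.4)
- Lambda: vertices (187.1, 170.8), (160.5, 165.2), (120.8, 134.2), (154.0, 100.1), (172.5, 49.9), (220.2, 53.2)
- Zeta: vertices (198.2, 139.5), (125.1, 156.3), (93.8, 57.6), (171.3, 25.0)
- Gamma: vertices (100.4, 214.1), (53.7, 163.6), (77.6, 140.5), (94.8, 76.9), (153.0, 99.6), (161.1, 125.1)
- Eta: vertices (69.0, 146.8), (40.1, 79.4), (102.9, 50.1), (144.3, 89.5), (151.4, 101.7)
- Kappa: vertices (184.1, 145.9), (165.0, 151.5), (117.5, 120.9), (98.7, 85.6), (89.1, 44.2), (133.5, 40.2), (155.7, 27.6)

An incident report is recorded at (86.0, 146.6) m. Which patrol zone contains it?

Gamma

Cast a ray rightward from (86.0, 146.6). For each polygon, the edges (by vertex number in listed order) whose endpoints lie on opposite sides of y = 146.6, where each meets that height, and whether that is right or left of the point:
Epsilon: no edge straddles that height → 0 crossings.
Lambda: 2–3 at x≈136.68 (right), 6–1 at x≈193.91 (right) → 2 crossings.
Zeta: 1–2 at x≈167.31 (right), 2–3 at x≈122.02 (right) → 2 crossings.
Gamma: 2–3 at x≈71.29 (left), 6–1 at x≈146.44 (right) → 1 crossing.
Eta: 1–2 at x≈68.91 (left), 5–1 at x≈69.37 (left) → 0 crossings.
Kappa: 1–2 at x≈181.71 (right), 2–3 at x≈157.39 (right) → 2 crossings.
Only Gamma has an odd count, so the point is inside Gamma.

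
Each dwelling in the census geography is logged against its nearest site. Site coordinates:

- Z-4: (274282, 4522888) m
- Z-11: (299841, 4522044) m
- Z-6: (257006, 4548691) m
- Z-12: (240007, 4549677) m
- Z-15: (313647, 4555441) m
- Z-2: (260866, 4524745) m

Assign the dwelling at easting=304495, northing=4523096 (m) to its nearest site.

Z-11

Squared distances to each site:
Z-4: 912868633.000; Z-11: 22766420.000; Z-6: 2910309146.000; Z-12: 4865251705.000; Z-15: 1129958129.000; Z-2: 1906208842.000.
Minimum at Z-11.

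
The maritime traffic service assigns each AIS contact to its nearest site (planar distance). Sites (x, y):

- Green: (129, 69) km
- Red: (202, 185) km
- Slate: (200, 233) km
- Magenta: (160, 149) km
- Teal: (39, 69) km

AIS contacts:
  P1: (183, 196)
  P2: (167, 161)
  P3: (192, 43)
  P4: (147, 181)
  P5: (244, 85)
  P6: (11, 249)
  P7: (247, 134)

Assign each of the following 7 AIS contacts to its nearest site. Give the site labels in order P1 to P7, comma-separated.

P1 → Red (d²=482.00)
P2 → Magenta (d²=193.00)
P3 → Green (d²=4645.00)
P4 → Magenta (d²=1193.00)
P5 → Magenta (d²=11152.00)
P6 → Magenta (d²=32201.00)
P7 → Red (d²=4626.00)

Red, Magenta, Green, Magenta, Magenta, Magenta, Red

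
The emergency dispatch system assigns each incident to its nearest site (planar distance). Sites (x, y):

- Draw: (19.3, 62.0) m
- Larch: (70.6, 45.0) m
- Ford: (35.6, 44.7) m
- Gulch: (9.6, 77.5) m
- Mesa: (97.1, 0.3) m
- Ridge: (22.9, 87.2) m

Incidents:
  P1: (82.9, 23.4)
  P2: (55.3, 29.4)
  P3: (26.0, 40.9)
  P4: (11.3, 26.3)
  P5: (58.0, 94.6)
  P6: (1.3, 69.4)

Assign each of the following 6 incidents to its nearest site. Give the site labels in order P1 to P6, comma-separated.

P1 → Larch (d²=617.85)
P2 → Larch (d²=477.45)
P3 → Ford (d²=106.60)
P4 → Ford (d²=929.05)
P5 → Ridge (d²=1286.77)
P6 → Gulch (d²=134.50)

Larch, Larch, Ford, Ford, Ridge, Gulch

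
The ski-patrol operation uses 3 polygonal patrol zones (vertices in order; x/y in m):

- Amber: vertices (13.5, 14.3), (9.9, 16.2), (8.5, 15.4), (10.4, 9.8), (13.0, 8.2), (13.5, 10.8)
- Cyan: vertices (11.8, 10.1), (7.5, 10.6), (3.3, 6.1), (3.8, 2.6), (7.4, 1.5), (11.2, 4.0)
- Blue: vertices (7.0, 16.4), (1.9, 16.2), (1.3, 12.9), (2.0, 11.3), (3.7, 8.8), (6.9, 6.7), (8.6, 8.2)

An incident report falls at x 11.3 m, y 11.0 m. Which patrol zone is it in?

Cast a ray rightward from (11.3, 11.0). For each polygon, the edges (by vertex number in listed order) whose endpoints lie on opposite sides of y = 11.0, where each meets that height, and whether that is right or left of the point:
Amber: 3–4 at x≈9.99 (left), 6–1 at x≈13.50 (right) → 1 crossing.
Cyan: no edge straddles that height → 0 crossings.
Blue: 4–5 at x≈2.20 (left), 7–1 at x≈8.05 (left) → 0 crossings.
Only Amber has an odd count, so the point is inside Amber.

Amber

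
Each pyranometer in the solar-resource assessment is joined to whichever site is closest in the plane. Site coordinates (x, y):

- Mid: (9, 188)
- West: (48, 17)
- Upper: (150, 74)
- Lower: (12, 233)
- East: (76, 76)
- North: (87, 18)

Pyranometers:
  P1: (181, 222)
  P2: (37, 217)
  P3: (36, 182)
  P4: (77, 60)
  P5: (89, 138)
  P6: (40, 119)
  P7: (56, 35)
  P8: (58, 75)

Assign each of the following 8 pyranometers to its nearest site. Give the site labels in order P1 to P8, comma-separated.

Upper, Lower, Mid, East, East, East, West, East

P1 → Upper (d²=22865.00)
P2 → Lower (d²=881.00)
P3 → Mid (d²=765.00)
P4 → East (d²=257.00)
P5 → East (d²=4013.00)
P6 → East (d²=3145.00)
P7 → West (d²=388.00)
P8 → East (d²=325.00)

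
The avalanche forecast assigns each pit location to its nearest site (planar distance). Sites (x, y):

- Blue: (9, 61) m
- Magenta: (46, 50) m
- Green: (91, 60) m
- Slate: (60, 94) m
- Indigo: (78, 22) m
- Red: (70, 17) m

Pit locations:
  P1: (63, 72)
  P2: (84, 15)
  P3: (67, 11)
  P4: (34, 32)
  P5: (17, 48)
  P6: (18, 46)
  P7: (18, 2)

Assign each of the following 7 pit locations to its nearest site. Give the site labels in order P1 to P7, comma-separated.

P1 → Slate (d²=493.00)
P2 → Indigo (d²=85.00)
P3 → Red (d²=45.00)
P4 → Magenta (d²=468.00)
P5 → Blue (d²=233.00)
P6 → Blue (d²=306.00)
P7 → Red (d²=2929.00)

Slate, Indigo, Red, Magenta, Blue, Blue, Red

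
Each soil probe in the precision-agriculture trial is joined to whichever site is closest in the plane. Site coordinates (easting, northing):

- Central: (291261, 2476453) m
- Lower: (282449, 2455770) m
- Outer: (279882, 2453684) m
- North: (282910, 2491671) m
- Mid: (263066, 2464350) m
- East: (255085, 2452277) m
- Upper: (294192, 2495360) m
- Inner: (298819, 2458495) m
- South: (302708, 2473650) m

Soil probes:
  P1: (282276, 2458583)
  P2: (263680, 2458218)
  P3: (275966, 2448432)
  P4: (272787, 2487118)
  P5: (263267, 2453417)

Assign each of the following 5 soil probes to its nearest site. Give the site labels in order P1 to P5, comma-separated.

Lower, Mid, Outer, North, East

P1 → Lower (d²=7942898.00)
P2 → Mid (d²=37978420.00)
P3 → Outer (d²=42918560.00)
P4 → North (d²=123204938.00)
P5 → East (d²=68244724.00)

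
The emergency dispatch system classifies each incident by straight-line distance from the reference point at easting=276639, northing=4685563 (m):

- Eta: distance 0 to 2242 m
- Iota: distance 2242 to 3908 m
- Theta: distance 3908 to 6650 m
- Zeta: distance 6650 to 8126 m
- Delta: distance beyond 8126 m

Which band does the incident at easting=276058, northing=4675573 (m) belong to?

Distance = √((276058−276639)² + (4675573−4685563)²) = √(337561.000 + 99800100.000) = 10006.881 m.
8126 ≤ 10006.881 < ∞ → Delta.

Delta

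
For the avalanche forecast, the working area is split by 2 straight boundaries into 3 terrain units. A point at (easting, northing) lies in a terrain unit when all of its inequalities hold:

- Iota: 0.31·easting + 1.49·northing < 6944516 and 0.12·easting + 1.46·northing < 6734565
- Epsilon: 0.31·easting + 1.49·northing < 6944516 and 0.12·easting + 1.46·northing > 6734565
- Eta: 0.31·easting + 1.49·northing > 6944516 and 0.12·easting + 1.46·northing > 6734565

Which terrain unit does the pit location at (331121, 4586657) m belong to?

Epsilon

0.31·331121 + 1.49·4586657 = 6936766.440, which is < 6944516
0.12·331121 + 1.46·4586657 = 6736253.740, which is > 6734565
This sign pattern matches Epsilon.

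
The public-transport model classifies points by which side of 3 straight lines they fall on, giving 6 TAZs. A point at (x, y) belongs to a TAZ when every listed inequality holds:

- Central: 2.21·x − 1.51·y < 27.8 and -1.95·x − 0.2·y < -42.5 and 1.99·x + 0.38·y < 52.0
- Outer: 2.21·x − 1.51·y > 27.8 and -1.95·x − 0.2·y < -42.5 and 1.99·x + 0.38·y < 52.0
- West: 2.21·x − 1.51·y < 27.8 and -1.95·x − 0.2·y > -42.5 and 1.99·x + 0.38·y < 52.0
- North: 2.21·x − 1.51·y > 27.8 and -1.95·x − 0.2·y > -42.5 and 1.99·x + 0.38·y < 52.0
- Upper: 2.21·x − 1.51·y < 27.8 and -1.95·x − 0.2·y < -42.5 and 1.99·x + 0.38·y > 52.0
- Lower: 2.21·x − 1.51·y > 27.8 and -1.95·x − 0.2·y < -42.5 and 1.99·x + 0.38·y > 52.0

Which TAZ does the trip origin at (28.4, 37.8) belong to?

Upper

2.21·28.4 − 1.51·37.8 = 5.686, which is < 27.8
-1.95·28.4 − 0.2·37.8 = -62.940, which is < -42.5
1.99·28.4 + 0.38·37.8 = 70.880, which is > 52.0
This sign pattern matches Upper.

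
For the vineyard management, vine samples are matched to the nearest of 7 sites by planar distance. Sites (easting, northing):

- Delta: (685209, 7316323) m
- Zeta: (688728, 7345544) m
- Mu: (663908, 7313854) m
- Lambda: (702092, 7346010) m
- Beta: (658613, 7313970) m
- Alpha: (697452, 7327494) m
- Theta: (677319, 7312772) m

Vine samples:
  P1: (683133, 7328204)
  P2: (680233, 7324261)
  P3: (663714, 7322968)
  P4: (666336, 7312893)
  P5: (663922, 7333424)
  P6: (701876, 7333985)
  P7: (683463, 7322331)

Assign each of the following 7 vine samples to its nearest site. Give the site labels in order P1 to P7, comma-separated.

Delta, Delta, Mu, Mu, Mu, Alpha, Delta

P1 → Delta (d²=145467937.00)
P2 → Delta (d²=87772420.00)
P3 → Mu (d²=83102632.00)
P4 → Mu (d²=6818705.00)
P5 → Mu (d²=382985096.00)
P6 → Alpha (d²=61704857.00)
P7 → Delta (d²=39144580.00)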